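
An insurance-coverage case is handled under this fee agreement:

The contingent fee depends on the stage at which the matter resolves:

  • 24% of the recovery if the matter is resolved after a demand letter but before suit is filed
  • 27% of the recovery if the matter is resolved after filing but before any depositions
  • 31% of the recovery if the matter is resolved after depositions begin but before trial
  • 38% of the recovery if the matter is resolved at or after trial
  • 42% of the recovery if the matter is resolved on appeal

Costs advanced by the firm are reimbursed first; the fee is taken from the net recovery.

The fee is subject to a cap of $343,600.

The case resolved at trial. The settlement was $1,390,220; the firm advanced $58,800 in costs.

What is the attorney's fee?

Fee base (net of costs): $1,390,220 − $58,800 = $1,331,420
The matter resolved at trial, so the 38% rate applies.
$1,331,420 × 38% = $505,939.60
$505,939.60 exceeds the $343,600 cap, so the fee is capped at $343,600.00.

$343,600.00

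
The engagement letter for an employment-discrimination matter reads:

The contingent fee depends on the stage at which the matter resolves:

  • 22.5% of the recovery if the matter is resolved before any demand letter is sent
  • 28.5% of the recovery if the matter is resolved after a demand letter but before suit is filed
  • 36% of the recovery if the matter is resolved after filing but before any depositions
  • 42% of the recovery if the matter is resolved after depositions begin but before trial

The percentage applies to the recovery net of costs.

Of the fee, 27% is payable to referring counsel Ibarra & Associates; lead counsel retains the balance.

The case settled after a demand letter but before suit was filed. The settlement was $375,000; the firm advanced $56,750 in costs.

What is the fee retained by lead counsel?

$66,211.91

Fee base (net of costs): $375,000 − $56,750 = $318,250
The matter settled after a demand letter but before suit was filed, so the 28.5% rate applies.
$318,250 × 28.5% = $90,701.25
Referral share: 27% of $90,701.25 = $24,489.34; lead counsel retains $90,701.25 − $24,489.34 = $66,211.91.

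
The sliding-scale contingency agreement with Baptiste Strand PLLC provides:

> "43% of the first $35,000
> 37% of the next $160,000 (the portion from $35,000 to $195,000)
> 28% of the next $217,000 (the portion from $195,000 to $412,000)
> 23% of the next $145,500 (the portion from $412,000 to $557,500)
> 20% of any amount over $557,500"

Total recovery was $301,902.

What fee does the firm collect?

$104,182.56

First $35,000 at 43% = $15,050.00
Next $160,000 at 37% = $59,200.00
Remaining $106,902 at 28% = $29,932.56
Fee: $15,050.00 + $59,200.00 + $29,932.56 = $104,182.56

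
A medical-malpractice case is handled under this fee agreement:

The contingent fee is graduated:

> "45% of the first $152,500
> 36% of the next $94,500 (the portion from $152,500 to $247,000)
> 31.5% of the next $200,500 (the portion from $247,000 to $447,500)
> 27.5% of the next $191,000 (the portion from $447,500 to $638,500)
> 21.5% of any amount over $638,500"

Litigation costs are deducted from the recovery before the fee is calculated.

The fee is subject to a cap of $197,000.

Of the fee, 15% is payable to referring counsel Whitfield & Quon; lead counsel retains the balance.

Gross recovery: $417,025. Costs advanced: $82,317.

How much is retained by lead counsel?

$110,732.07

Fee base (net of costs): $417,025 − $82,317 = $334,708
First $152,500 at 45% = $68,625.00
Next $94,500 at 36% = $34,020.00
Remaining $87,708 at 31.5% = $27,628.02
Fee: $68,625.00 + $34,020.00 + $27,628.02 = $130,273.02
$130,273.02 is under the $197,000 cap.
Referral share: 15% of $130,273.02 = $19,540.95; lead counsel retains $130,273.02 − $19,540.95 = $110,732.07.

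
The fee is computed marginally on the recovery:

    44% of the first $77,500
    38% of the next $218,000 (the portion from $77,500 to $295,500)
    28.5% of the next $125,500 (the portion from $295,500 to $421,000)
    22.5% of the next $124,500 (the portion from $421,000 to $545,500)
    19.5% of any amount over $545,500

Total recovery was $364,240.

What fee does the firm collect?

$136,530.90

First $77,500 at 44% = $34,100.00
Next $218,000 at 38% = $82,840.00
Remaining $68,740 at 28.5% = $19,590.90
Fee: $34,100.00 + $82,840.00 + $19,590.90 = $136,530.90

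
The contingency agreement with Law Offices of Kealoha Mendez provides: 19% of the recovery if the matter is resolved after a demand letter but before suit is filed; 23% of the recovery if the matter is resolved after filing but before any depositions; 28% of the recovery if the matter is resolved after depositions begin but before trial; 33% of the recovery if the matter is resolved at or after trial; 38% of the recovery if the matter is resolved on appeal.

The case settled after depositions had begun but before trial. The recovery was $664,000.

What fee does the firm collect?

The matter settled after depositions had begun but before trial, so the 28% rate applies.
$664,000 × 28% = $185,920.00

$185,920.00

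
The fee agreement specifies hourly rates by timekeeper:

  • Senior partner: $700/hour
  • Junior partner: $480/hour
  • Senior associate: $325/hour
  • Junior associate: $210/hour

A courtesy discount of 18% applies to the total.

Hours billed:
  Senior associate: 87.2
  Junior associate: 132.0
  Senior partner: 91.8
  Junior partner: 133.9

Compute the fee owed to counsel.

Senior partner: 91.8 × $700 = $64,260.00
Junior partner: 133.9 × $480 = $64,272.00
Senior associate: 87.2 × $325 = $28,340.00
Junior associate: 132.0 × $210 = $27,720.00
Subtotal: $184,592.00
Less 18% discount: −$33,226.56
Total: $184,592.00 − $33,226.56 = $151,365.44

$151,365.44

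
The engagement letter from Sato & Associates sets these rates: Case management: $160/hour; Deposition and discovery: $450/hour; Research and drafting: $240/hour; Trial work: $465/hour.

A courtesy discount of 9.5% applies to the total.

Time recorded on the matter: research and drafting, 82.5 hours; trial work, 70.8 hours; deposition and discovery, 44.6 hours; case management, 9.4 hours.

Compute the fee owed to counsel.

$67,237.88

Case management: 9.4 × $160 = $1,504.00
Deposition and discovery: 44.6 × $450 = $20,070.00
Research and drafting: 82.5 × $240 = $19,800.00
Trial work: 70.8 × $465 = $32,922.00
Subtotal: $74,296.00
Less 9.5% discount: −$7,058.12
Total: $74,296.00 − $7,058.12 = $67,237.88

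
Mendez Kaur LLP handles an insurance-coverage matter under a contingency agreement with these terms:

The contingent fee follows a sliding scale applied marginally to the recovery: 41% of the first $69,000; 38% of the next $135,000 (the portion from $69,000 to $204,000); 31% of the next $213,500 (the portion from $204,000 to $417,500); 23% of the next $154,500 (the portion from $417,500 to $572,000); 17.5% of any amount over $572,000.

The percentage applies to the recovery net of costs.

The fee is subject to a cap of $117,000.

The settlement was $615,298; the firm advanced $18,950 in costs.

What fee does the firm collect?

$117,000.00

Fee base (net of costs): $615,298 − $18,950 = $596,348
First $69,000 at 41% = $28,290.00
Next $135,000 at 38% = $51,300.00
Next $213,500 at 31% = $66,185.00
Next $154,500 at 23% = $35,535.00
Remaining $24,348 at 17.5% = $4,260.90
Fee: $28,290.00 + $51,300.00 + $66,185.00 + $35,535.00 + $4,260.90 = $185,570.90
$185,570.90 exceeds the $117,000 cap, so the fee is capped at $117,000.00.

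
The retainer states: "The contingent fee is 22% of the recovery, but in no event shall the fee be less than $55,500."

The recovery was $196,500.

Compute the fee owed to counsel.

$55,500.00

22% of $196,500 = $43,230.00
That is below the $55,500 minimum, so the minimum applies.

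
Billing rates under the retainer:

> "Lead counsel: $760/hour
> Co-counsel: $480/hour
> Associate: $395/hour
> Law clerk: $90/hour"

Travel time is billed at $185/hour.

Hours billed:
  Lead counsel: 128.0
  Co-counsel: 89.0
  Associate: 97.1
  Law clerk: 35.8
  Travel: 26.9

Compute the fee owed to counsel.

Lead counsel: 128.0 × $760 = $97,280.00
Co-counsel: 89.0 × $480 = $42,720.00
Associate: 97.1 × $395 = $38,354.50
Law clerk: 35.8 × $90 = $3,222.00
Subtotal: $97,280.00 + $42,720.00 + $38,354.50 + $3,222.00 = $181,576.50
Travel: 26.9 × $185 = $4,976.50
Total: $181,576.50 + $4,976.50 = $186,553.00

$186,553.00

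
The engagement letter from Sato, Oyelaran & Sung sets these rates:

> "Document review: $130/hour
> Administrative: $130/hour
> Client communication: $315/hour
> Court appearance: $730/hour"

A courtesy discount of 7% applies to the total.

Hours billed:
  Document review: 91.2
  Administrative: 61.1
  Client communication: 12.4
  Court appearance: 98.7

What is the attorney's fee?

Document review: 91.2 × $130 = $11,856.00
Administrative: 61.1 × $130 = $7,943.00
Client communication: 12.4 × $315 = $3,906.00
Court appearance: 98.7 × $730 = $72,051.00
Subtotal: $95,756.00
Less 7% discount: −$6,702.92
Total: $95,756.00 − $6,702.92 = $89,053.08

$89,053.08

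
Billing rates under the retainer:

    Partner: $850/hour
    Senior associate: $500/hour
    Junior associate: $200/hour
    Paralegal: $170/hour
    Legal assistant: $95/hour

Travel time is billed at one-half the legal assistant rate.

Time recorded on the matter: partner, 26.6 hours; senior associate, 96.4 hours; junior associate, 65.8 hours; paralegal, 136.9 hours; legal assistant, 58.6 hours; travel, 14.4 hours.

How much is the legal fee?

Partner: 26.6 × $850 = $22,610.00
Senior associate: 96.4 × $500 = $48,200.00
Junior associate: 65.8 × $200 = $13,160.00
Paralegal: 136.9 × $170 = $23,273.00
Legal assistant: 58.6 × $95 = $5,567.00
Subtotal: $22,610.00 + $48,200.00 + $13,160.00 + $23,273.00 + $5,567.00 = $112,810.00
Travel: 14.4 × ($95 ÷ 2) = 14.4 × $47.50 = $684.00
Total: $112,810.00 + $684.00 = $113,494.00

$113,494.00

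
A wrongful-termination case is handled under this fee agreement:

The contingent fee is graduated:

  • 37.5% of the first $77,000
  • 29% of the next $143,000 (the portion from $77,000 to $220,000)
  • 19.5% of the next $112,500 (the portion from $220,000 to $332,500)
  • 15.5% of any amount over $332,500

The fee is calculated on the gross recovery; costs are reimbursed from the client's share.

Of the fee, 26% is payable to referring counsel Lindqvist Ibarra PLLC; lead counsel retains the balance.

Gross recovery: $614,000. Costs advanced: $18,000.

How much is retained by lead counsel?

$100,577.10

Fee base is the gross recovery, $614,000; costs are reimbursed separately.
First $77,000 at 37.5% = $28,875.00
Next $143,000 at 29% = $41,470.00
Next $112,500 at 19.5% = $21,937.50
Remaining $281,500 at 15.5% = $43,632.50
Fee: $28,875.00 + $41,470.00 + $21,937.50 + $43,632.50 = $135,915.00
Referral share: 26% of $135,915.00 = $35,337.90; lead counsel retains $135,915.00 − $35,337.90 = $100,577.10.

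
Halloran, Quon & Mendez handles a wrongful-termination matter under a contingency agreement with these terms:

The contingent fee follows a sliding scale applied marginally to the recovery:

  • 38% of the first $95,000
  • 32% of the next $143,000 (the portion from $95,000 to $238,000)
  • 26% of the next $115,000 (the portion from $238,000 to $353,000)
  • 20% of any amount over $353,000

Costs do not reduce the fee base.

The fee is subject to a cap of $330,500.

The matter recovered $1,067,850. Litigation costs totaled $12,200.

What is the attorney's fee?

Fee base is the gross recovery, $1,067,850; costs are reimbursed separately.
First $95,000 at 38% = $36,100.00
Next $143,000 at 32% = $45,760.00
Next $115,000 at 26% = $29,900.00
Remaining $714,850 at 20% = $142,970.00
Fee: $36,100.00 + $45,760.00 + $29,900.00 + $142,970.00 = $254,730.00
$254,730.00 is under the $330,500 cap.

$254,730.00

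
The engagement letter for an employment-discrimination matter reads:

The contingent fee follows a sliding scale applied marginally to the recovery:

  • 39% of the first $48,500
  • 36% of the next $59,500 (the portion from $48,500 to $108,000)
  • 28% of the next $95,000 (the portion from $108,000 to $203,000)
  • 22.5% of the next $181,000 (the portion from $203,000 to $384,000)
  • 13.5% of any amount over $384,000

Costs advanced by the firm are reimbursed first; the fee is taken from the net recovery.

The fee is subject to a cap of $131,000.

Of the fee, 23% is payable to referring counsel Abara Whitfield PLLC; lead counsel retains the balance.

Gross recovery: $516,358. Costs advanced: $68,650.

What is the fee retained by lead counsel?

Fee base (net of costs): $516,358 − $68,650 = $447,708
First $48,500 at 39% = $18,915.00
Next $59,500 at 36% = $21,420.00
Next $95,000 at 28% = $26,600.00
Next $181,000 at 22.5% = $40,725.00
Remaining $63,708 at 13.5% = $8,600.58
Fee: $18,915.00 + $21,420.00 + $26,600.00 + $40,725.00 + $8,600.58 = $116,260.58
$116,260.58 is under the $131,000 cap.
Referral share: 23% of $116,260.58 = $26,739.93; lead counsel retains $116,260.58 − $26,739.93 = $89,520.65.

$89,520.65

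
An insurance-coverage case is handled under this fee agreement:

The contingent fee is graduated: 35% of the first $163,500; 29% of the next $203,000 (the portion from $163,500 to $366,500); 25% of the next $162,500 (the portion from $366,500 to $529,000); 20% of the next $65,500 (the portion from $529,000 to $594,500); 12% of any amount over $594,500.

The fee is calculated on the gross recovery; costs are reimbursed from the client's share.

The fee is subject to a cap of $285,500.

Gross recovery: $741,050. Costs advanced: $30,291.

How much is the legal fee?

Fee base is the gross recovery, $741,050; costs are reimbursed separately.
First $163,500 at 35% = $57,225.00
Next $203,000 at 29% = $58,870.00
Next $162,500 at 25% = $40,625.00
Next $65,500 at 20% = $13,100.00
Remaining $146,550 at 12% = $17,586.00
Fee: $57,225.00 + $58,870.00 + $40,625.00 + $13,100.00 + $17,586.00 = $187,406.00
$187,406.00 is under the $285,500 cap.

$187,406.00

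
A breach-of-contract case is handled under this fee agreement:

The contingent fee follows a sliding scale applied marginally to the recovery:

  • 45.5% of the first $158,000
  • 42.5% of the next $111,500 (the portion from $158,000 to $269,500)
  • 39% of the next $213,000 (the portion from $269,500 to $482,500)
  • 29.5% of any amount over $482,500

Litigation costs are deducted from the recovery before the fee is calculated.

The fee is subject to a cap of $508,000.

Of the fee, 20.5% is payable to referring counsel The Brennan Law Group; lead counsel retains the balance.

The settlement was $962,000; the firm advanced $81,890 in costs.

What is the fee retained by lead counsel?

$254,115.75

Fee base (net of costs): $962,000 − $81,890 = $880,110
First $158,000 at 45.5% = $71,890.00
Next $111,500 at 42.5% = $47,387.50
Next $213,000 at 39% = $83,070.00
Remaining $397,610 at 29.5% = $117,294.95
Fee: $71,890.00 + $47,387.50 + $83,070.00 + $117,294.95 = $319,642.45
$319,642.45 is under the $508,000 cap.
Referral share: 20.5% of $319,642.45 = $65,526.70; lead counsel retains $319,642.45 − $65,526.70 = $254,115.75.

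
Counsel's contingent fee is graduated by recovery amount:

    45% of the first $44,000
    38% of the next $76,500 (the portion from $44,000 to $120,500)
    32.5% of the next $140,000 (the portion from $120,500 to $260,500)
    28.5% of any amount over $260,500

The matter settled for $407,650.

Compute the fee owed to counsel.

First $44,000 at 45% = $19,800.00
Next $76,500 at 38% = $29,070.00
Next $140,000 at 32.5% = $45,500.00
Remaining $147,150 at 28.5% = $41,937.75
Fee: $19,800.00 + $29,070.00 + $45,500.00 + $41,937.75 = $136,307.75

$136,307.75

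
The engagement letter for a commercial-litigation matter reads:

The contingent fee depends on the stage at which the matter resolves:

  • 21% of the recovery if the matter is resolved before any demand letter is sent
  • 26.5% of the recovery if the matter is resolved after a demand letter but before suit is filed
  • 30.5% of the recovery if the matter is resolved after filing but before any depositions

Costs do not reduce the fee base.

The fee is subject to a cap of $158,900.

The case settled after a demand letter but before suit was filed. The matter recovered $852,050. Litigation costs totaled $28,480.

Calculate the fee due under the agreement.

Fee base is the gross recovery, $852,050; costs are reimbursed separately.
The matter settled after a demand letter but before suit was filed, so the 26.5% rate applies.
$852,050 × 26.5% = $225,793.25
$225,793.25 exceeds the $158,900 cap, so the fee is capped at $158,900.00.

$158,900.00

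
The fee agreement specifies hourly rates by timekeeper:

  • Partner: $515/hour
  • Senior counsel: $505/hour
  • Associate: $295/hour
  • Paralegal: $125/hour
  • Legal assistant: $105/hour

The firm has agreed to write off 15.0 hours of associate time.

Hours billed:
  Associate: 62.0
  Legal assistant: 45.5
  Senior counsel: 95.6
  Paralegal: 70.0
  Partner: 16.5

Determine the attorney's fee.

Partner: 16.5 × $515 = $8,497.50
Senior counsel: 95.6 × $505 = $48,278.00
Associate: 62.0 × $295 = $18,290.00
Paralegal: 70.0 × $125 = $8,750.00
Legal assistant: 45.5 × $105 = $4,777.50
Subtotal: $88,593.00
Write-off: 15.0 × $295 = $4,425.00
Total: $88,593.00 − $4,425.00 = $84,168.00

$84,168.00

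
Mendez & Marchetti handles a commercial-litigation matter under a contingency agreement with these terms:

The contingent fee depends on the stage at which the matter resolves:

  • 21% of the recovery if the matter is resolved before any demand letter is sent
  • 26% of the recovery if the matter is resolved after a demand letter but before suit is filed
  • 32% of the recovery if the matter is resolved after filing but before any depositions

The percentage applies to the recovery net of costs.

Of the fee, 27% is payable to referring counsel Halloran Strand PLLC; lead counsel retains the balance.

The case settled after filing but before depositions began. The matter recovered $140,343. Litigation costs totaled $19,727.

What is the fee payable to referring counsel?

$10,421.22

Fee base (net of costs): $140,343 − $19,727 = $120,616
The matter settled after filing but before depositions began, so the 32% rate applies.
$120,616 × 32% = $38,597.12
Referral share: 27% of $38,597.12 = $10,421.22; lead counsel retains $38,597.12 − $10,421.22 = $28,175.90.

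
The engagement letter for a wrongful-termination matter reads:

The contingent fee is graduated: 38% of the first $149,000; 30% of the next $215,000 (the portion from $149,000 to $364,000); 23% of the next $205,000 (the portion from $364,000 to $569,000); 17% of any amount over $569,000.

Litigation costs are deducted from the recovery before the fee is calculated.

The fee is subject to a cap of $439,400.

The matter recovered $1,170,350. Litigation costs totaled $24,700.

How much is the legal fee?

Fee base (net of costs): $1,170,350 − $24,700 = $1,145,650
First $149,000 at 38% = $56,620.00
Next $215,000 at 30% = $64,500.00
Next $205,000 at 23% = $47,150.00
Remaining $576,650 at 17% = $98,030.50
Fee: $56,620.00 + $64,500.00 + $47,150.00 + $98,030.50 = $266,300.50
$266,300.50 is under the $439,400 cap.

$266,300.50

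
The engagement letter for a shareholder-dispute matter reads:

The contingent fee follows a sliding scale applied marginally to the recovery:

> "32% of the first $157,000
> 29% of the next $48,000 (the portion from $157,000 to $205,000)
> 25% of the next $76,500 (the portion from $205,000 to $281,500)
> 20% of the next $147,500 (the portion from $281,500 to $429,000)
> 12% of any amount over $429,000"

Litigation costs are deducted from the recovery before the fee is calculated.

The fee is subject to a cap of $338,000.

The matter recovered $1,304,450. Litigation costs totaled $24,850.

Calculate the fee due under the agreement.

$214,857.00

Fee base (net of costs): $1,304,450 − $24,850 = $1,279,600
First $157,000 at 32% = $50,240.00
Next $48,000 at 29% = $13,920.00
Next $76,500 at 25% = $19,125.00
Next $147,500 at 20% = $29,500.00
Remaining $850,600 at 12% = $102,072.00
Fee: $50,240.00 + $13,920.00 + $19,125.00 + $29,500.00 + $102,072.00 = $214,857.00
$214,857.00 is under the $338,000 cap.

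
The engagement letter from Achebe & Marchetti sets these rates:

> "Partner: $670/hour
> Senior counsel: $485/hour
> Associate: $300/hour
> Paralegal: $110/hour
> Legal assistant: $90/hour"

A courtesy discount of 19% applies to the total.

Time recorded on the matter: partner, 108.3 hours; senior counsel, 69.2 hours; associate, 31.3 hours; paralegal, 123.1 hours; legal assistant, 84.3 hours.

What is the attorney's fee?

Partner: 108.3 × $670 = $72,561.00
Senior counsel: 69.2 × $485 = $33,562.00
Associate: 31.3 × $300 = $9,390.00
Paralegal: 123.1 × $110 = $13,541.00
Legal assistant: 84.3 × $90 = $7,587.00
Subtotal: $136,641.00
Less 19% discount: −$25,961.79
Total: $136,641.00 − $25,961.79 = $110,679.21

$110,679.21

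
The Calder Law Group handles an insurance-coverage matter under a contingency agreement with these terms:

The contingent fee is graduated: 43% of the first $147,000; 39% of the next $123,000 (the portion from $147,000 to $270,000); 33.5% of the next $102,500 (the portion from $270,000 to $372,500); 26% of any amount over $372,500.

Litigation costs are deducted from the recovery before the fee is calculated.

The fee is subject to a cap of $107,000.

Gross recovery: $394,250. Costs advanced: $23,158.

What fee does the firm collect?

$107,000.00

Fee base (net of costs): $394,250 − $23,158 = $371,092
First $147,000 at 43% = $63,210.00
Next $123,000 at 39% = $47,970.00
Remaining $101,092 at 33.5% = $33,865.82
Fee: $63,210.00 + $47,970.00 + $33,865.82 = $145,045.82
$145,045.82 exceeds the $107,000 cap, so the fee is capped at $107,000.00.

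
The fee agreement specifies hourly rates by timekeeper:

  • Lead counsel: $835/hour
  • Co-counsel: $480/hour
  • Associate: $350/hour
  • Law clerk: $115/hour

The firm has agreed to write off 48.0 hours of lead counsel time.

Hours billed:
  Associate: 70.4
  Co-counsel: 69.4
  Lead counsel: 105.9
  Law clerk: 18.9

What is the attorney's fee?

$108,472.00

Lead counsel: 105.9 × $835 = $88,426.50
Co-counsel: 69.4 × $480 = $33,312.00
Associate: 70.4 × $350 = $24,640.00
Law clerk: 18.9 × $115 = $2,173.50
Subtotal: $148,552.00
Write-off: 48.0 × $835 = $40,080.00
Total: $148,552.00 − $40,080.00 = $108,472.00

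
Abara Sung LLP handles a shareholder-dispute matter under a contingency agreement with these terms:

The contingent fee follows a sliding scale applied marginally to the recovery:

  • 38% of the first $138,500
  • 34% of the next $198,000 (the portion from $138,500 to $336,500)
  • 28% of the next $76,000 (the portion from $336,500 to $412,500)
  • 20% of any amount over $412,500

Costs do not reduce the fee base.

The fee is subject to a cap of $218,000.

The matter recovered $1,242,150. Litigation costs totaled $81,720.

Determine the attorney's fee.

Fee base is the gross recovery, $1,242,150; costs are reimbursed separately.
First $138,500 at 38% = $52,630.00
Next $198,000 at 34% = $67,320.00
Next $76,000 at 28% = $21,280.00
Remaining $829,650 at 20% = $165,930.00
Fee: $52,630.00 + $67,320.00 + $21,280.00 + $165,930.00 = $307,160.00
$307,160.00 exceeds the $218,000 cap, so the fee is capped at $218,000.00.

$218,000.00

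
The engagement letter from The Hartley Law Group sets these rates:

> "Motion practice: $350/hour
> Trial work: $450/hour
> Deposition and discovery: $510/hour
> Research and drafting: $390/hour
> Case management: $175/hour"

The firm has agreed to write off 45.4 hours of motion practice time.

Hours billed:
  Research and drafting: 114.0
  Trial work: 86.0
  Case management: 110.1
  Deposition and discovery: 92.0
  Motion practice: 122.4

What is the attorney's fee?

$176,297.50

Motion practice: 122.4 × $350 = $42,840.00
Trial work: 86.0 × $450 = $38,700.00
Deposition and discovery: 92.0 × $510 = $46,920.00
Research and drafting: 114.0 × $390 = $44,460.00
Case management: 110.1 × $175 = $19,267.50
Subtotal: $192,187.50
Write-off: 45.4 × $350 = $15,890.00
Total: $192,187.50 − $15,890.00 = $176,297.50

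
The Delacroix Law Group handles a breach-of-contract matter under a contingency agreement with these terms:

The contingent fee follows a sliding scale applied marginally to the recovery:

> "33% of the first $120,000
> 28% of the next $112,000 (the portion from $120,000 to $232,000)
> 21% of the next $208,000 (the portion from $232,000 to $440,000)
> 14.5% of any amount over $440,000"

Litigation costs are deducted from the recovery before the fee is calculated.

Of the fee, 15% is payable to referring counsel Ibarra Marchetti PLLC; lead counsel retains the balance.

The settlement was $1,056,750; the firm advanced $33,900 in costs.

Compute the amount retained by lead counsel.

Fee base (net of costs): $1,056,750 − $33,900 = $1,022,850
First $120,000 at 33% = $39,600.00
Next $112,000 at 28% = $31,360.00
Next $208,000 at 21% = $43,680.00
Remaining $582,850 at 14.5% = $84,513.25
Fee: $39,600.00 + $31,360.00 + $43,680.00 + $84,513.25 = $199,153.25
Referral share: 15% of $199,153.25 = $29,872.99; lead counsel retains $199,153.25 − $29,872.99 = $169,280.26.

$169,280.26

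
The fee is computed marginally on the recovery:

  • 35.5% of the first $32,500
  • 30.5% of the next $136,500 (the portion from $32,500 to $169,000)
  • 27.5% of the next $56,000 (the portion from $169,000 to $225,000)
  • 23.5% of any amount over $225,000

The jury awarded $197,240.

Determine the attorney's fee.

$60,936.00

First $32,500 at 35.5% = $11,537.50
Next $136,500 at 30.5% = $41,632.50
Remaining $28,240 at 27.5% = $7,766.00
Fee: $11,537.50 + $41,632.50 + $7,766.00 = $60,936.00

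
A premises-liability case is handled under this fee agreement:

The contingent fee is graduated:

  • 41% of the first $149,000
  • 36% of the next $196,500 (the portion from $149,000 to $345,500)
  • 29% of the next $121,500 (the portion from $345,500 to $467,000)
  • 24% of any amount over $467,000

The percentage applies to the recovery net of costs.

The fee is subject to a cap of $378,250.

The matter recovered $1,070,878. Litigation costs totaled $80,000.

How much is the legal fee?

Fee base (net of costs): $1,070,878 − $80,000 = $990,878
First $149,000 at 41% = $61,090.00
Next $196,500 at 36% = $70,740.00
Next $121,500 at 29% = $35,235.00
Remaining $523,878 at 24% = $125,730.72
Fee: $61,090.00 + $70,740.00 + $35,235.00 + $125,730.72 = $292,795.72
$292,795.72 is under the $378,250 cap.

$292,795.72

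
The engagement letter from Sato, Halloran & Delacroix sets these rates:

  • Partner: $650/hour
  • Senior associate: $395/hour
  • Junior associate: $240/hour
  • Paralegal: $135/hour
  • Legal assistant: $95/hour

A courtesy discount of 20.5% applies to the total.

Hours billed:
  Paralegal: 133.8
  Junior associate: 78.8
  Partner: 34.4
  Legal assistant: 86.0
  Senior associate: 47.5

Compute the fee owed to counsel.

Partner: 34.4 × $650 = $22,360.00
Senior associate: 47.5 × $395 = $18,762.50
Junior associate: 78.8 × $240 = $18,912.00
Paralegal: 133.8 × $135 = $18,063.00
Legal assistant: 86.0 × $95 = $8,170.00
Subtotal: $86,267.50
Less 20.5% discount: −$17,684.84
Total: $86,267.50 − $17,684.84 = $68,582.66

$68,582.66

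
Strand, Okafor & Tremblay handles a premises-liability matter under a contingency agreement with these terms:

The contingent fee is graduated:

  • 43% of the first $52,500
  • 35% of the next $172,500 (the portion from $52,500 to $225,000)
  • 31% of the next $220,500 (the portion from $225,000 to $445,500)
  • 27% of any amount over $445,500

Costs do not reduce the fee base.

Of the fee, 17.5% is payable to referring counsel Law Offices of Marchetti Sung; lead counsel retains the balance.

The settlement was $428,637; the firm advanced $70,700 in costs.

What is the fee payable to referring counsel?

$25,563.56

Fee base is the gross recovery, $428,637; costs are reimbursed separately.
First $52,500 at 43% = $22,575.00
Next $172,500 at 35% = $60,375.00
Remaining $203,637 at 31% = $63,127.47
Fee: $22,575.00 + $60,375.00 + $63,127.47 = $146,077.47
Referral share: 17.5% of $146,077.47 = $25,563.56; lead counsel retains $146,077.47 − $25,563.56 = $120,513.91.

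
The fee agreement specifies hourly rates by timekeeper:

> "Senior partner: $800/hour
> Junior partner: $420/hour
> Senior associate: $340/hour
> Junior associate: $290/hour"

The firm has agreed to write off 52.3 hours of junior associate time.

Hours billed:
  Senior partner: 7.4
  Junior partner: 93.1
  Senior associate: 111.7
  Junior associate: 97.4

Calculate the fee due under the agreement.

Senior partner: 7.4 × $800 = $5,920.00
Junior partner: 93.1 × $420 = $39,102.00
Senior associate: 111.7 × $340 = $37,978.00
Junior associate: 97.4 × $290 = $28,246.00
Subtotal: $111,246.00
Write-off: 52.3 × $290 = $15,167.00
Total: $111,246.00 − $15,167.00 = $96,079.00

$96,079.00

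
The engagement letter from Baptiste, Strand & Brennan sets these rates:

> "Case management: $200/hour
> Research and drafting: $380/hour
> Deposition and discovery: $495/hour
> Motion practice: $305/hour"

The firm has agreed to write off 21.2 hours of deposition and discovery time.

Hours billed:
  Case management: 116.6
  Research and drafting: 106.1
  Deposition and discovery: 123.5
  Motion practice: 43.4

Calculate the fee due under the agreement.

Case management: 116.6 × $200 = $23,320.00
Research and drafting: 106.1 × $380 = $40,318.00
Deposition and discovery: 123.5 × $495 = $61,132.50
Motion practice: 43.4 × $305 = $13,237.00
Subtotal: $138,007.50
Write-off: 21.2 × $495 = $10,494.00
Total: $138,007.50 − $10,494.00 = $127,513.50

$127,513.50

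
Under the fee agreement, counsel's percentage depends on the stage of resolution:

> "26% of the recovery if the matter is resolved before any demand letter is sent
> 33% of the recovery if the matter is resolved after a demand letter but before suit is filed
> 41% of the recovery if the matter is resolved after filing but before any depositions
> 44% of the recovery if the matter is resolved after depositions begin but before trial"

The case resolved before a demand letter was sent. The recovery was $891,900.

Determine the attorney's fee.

The matter resolved before a demand letter was sent, so the 26% rate applies.
$891,900 × 26% = $231,894.00

$231,894.00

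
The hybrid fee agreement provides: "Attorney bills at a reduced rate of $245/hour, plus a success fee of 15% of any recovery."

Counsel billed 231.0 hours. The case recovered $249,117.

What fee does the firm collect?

$93,962.55

Hourly: 231.0 × $245 = $56,595.00
Success fee: 15% of $249,117 = $37,367.55
Total: $56,595.00 + $37,367.55 = $93,962.55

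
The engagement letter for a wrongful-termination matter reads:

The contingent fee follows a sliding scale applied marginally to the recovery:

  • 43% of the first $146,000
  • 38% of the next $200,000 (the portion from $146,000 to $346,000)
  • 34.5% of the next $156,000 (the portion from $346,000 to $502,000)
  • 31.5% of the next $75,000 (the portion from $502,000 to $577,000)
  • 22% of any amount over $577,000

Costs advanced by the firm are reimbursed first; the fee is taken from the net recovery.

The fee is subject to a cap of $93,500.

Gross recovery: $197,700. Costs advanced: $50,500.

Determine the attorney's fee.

Fee base (net of costs): $197,700 − $50,500 = $147,200
First $146,000 at 43% = $62,780.00
Remaining $1,200 at 38% = $456.00
Fee: $62,780.00 + $456.00 = $63,236.00
$63,236.00 is under the $93,500 cap.

$63,236.00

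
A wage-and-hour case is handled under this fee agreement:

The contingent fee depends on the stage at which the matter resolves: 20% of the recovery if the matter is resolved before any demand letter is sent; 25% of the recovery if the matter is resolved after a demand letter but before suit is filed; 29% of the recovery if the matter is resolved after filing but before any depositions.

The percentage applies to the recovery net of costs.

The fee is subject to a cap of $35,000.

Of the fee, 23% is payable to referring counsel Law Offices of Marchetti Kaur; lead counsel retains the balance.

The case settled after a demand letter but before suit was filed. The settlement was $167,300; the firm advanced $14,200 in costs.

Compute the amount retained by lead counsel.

Fee base (net of costs): $167,300 − $14,200 = $153,100
The matter settled after a demand letter but before suit was filed, so the 25% rate applies.
$153,100 × 25% = $38,275.00
$38,275.00 exceeds the $35,000 cap, so the fee is capped at $35,000.00.
Referral share: 23% of $35,000.00 = $8,050.00; lead counsel retains $35,000.00 − $8,050.00 = $26,950.00.

$26,950.00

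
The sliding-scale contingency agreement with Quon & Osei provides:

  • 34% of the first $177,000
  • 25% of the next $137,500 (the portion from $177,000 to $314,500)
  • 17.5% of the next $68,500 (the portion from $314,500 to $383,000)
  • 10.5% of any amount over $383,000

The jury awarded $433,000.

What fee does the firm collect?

$111,792.50

First $177,000 at 34% = $60,180.00
Next $137,500 at 25% = $34,375.00
Next $68,500 at 17.5% = $11,987.50
Remaining $50,000 at 10.5% = $5,250.00
Fee: $60,180.00 + $34,375.00 + $11,987.50 + $5,250.00 = $111,792.50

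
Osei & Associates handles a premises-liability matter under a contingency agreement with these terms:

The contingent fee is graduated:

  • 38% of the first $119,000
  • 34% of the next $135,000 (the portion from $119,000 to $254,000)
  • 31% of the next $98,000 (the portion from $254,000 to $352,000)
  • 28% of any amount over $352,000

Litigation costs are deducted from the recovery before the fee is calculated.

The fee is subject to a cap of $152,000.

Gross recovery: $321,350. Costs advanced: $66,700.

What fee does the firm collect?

Fee base (net of costs): $321,350 − $66,700 = $254,650
First $119,000 at 38% = $45,220.00
Next $135,000 at 34% = $45,900.00
Remaining $650 at 31% = $201.50
Fee: $45,220.00 + $45,900.00 + $201.50 = $91,321.50
$91,321.50 is under the $152,000 cap.

$91,321.50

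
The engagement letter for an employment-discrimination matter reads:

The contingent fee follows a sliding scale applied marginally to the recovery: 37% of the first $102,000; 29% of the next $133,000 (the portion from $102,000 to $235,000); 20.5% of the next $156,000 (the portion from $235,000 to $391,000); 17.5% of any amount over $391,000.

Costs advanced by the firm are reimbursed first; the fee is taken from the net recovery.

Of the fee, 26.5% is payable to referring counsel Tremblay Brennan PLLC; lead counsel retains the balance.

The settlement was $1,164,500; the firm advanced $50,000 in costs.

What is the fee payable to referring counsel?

$62,249.16

Fee base (net of costs): $1,164,500 − $50,000 = $1,114,500
First $102,000 at 37% = $37,740.00
Next $133,000 at 29% = $38,570.00
Next $156,000 at 20.5% = $31,980.00
Remaining $723,500 at 17.5% = $126,612.50
Fee: $37,740.00 + $38,570.00 + $31,980.00 + $126,612.50 = $234,902.50
Referral share: 26.5% of $234,902.50 = $62,249.16; lead counsel retains $234,902.50 − $62,249.16 = $172,653.34.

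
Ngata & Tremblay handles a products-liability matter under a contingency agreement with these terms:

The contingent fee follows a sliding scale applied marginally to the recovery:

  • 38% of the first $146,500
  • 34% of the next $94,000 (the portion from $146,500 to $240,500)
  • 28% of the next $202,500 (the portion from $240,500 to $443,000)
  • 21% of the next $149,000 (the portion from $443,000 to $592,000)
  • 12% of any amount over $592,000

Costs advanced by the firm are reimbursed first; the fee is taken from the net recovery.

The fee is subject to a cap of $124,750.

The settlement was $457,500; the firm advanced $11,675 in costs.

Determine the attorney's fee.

$124,750.00

Fee base (net of costs): $457,500 − $11,675 = $445,825
First $146,500 at 38% = $55,670.00
Next $94,000 at 34% = $31,960.00
Next $202,500 at 28% = $56,700.00
Remaining $2,825 at 21% = $593.25
Fee: $55,670.00 + $31,960.00 + $56,700.00 + $593.25 = $144,923.25
$144,923.25 exceeds the $124,750 cap, so the fee is capped at $124,750.00.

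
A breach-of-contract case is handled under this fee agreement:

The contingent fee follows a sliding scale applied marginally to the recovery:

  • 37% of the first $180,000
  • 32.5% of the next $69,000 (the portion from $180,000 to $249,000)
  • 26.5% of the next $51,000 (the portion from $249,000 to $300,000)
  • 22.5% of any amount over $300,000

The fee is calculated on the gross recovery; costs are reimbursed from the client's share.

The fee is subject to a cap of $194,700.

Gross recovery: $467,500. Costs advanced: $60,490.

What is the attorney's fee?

$140,227.50

Fee base is the gross recovery, $467,500; costs are reimbursed separately.
First $180,000 at 37% = $66,600.00
Next $69,000 at 32.5% = $22,425.00
Next $51,000 at 26.5% = $13,515.00
Remaining $167,500 at 22.5% = $37,687.50
Fee: $66,600.00 + $22,425.00 + $13,515.00 + $37,687.50 = $140,227.50
$140,227.50 is under the $194,700 cap.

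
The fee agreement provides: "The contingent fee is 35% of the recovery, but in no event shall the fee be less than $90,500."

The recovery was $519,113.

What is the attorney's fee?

35% of $519,113 = $181,689.55
That exceeds the $90,500 minimum.

$181,689.55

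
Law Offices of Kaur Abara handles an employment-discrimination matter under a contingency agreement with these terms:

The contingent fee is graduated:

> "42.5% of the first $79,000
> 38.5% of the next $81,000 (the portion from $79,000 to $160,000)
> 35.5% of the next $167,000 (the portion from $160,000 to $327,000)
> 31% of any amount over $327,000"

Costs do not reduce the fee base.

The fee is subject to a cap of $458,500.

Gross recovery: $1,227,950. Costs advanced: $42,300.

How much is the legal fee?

Fee base is the gross recovery, $1,227,950; costs are reimbursed separately.
First $79,000 at 42.5% = $33,575.00
Next $81,000 at 38.5% = $31,185.00
Next $167,000 at 35.5% = $59,285.00
Remaining $900,950 at 31% = $279,294.50
Fee: $33,575.00 + $31,185.00 + $59,285.00 + $279,294.50 = $403,339.50
$403,339.50 is under the $458,500 cap.

$403,339.50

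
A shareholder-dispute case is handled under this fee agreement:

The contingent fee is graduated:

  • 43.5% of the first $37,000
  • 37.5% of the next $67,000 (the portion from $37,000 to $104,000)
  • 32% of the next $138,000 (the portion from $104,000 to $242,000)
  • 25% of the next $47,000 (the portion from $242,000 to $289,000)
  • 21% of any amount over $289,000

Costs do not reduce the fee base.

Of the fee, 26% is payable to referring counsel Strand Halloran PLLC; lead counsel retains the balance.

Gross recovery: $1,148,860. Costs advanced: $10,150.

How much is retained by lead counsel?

Fee base is the gross recovery, $1,148,860; costs are reimbursed separately.
First $37,000 at 43.5% = $16,095.00
Next $67,000 at 37.5% = $25,125.00
Next $138,000 at 32% = $44,160.00
Next $47,000 at 25% = $11,750.00
Remaining $859,860 at 21% = $180,570.60
Fee: $16,095.00 + $25,125.00 + $44,160.00 + $11,750.00 + $180,570.60 = $277,700.60
Referral share: 26% of $277,700.60 = $72,202.16; lead counsel retains $277,700.60 − $72,202.16 = $205,498.44.

$205,498.44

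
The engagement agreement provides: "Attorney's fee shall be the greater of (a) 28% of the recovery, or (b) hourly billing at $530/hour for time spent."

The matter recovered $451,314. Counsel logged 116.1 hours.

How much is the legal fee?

(a) 28% of $451,314 = $126,367.92
(b) 116.1 × $530 = $61,533.00
The greater is (a): $126,367.92.

$126,367.92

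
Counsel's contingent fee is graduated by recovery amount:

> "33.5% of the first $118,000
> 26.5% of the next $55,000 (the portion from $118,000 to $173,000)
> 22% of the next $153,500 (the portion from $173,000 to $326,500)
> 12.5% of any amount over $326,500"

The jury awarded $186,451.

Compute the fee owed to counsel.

$57,064.22

First $118,000 at 33.5% = $39,530.00
Next $55,000 at 26.5% = $14,575.00
Remaining $13,451 at 22% = $2,959.22
Fee: $39,530.00 + $14,575.00 + $2,959.22 = $57,064.22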